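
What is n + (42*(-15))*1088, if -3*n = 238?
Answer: -2056558/3 ≈ -6.8552e+5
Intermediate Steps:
n = -238/3 (n = -⅓*238 = -238/3 ≈ -79.333)
n + (42*(-15))*1088 = -238/3 + (42*(-15))*1088 = -238/3 - 630*1088 = -238/3 - 685440 = -2056558/3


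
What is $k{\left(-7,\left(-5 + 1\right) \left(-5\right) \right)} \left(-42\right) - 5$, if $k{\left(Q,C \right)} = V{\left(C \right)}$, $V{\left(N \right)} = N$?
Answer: $-845$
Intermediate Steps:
$k{\left(Q,C \right)} = C$
$k{\left(-7,\left(-5 + 1\right) \left(-5\right) \right)} \left(-42\right) - 5 = \left(-5 + 1\right) \left(-5\right) \left(-42\right) - 5 = \left(-4\right) \left(-5\right) \left(-42\right) - 5 = 20 \left(-42\right) - 5 = -840 - 5 = -845$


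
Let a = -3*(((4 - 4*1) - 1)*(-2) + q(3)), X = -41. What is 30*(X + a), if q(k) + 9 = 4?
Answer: -960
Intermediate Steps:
q(k) = -5 (q(k) = -9 + 4 = -5)
a = 9 (a = -3*(((4 - 4*1) - 1)*(-2) - 5) = -3*(((4 - 4) - 1)*(-2) - 5) = -3*((0 - 1)*(-2) - 5) = -3*(-1*(-2) - 5) = -3*(2 - 5) = -3*(-3) = 9)
30*(X + a) = 30*(-41 + 9) = 30*(-32) = -960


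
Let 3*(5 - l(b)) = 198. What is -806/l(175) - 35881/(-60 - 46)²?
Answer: 129575/12932 ≈ 10.020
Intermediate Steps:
l(b) = -61 (l(b) = 5 - ⅓*198 = 5 - 66 = -61)
-806/l(175) - 35881/(-60 - 46)² = -806/(-61) - 35881/(-60 - 46)² = -806*(-1/61) - 35881/((-106)²) = 806/61 - 35881/11236 = 806/61 - 35881*1/11236 = 806/61 - 677/212 = 129575/12932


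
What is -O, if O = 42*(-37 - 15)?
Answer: 2184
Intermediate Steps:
O = -2184 (O = 42*(-52) = -2184)
-O = -1*(-2184) = 2184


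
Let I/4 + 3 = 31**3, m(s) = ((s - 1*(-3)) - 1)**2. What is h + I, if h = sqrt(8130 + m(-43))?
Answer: 119152 + sqrt(9811) ≈ 1.1925e+5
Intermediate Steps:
m(s) = (2 + s)**2 (m(s) = ((s + 3) - 1)**2 = ((3 + s) - 1)**2 = (2 + s)**2)
I = 119152 (I = -12 + 4*31**3 = -12 + 4*29791 = -12 + 119164 = 119152)
h = sqrt(9811) (h = sqrt(8130 + (2 - 43)**2) = sqrt(8130 + (-41)**2) = sqrt(8130 + 1681) = sqrt(9811) ≈ 99.051)
h + I = sqrt(9811) + 119152 = 119152 + sqrt(9811)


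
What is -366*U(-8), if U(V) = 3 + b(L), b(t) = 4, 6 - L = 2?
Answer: -2562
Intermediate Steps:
L = 4 (L = 6 - 1*2 = 6 - 2 = 4)
U(V) = 7 (U(V) = 3 + 4 = 7)
-366*U(-8) = -366*7 = -2562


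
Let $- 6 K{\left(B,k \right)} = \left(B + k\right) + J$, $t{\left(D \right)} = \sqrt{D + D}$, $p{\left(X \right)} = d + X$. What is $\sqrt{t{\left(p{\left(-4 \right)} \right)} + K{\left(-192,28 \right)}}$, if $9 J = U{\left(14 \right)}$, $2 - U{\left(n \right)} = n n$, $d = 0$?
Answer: $\frac{\sqrt{2505 + 162 i \sqrt{2}}}{9} \approx 5.5669 + 0.25404 i$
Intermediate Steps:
$U{\left(n \right)} = 2 - n^{2}$ ($U{\left(n \right)} = 2 - n n = 2 - n^{2}$)
$p{\left(X \right)} = X$ ($p{\left(X \right)} = 0 + X = X$)
$J = - \frac{194}{9}$ ($J = \frac{2 - 14^{2}}{9} = \frac{2 - 196}{9} = \frac{1}{9} \left(-194\right) = - \frac{194}{9} \approx -21.556$)
$t{\left(D \right)} = \sqrt{2} \sqrt{D}$ ($t{\left(D \right)} = \sqrt{2 D} = \sqrt{2} \sqrt{D}$)
$K{\left(B,k \right)} = \frac{97}{27} - \frac{B}{6} - \frac{k}{6}$ ($K{\left(B,k \right)} = - \frac{\left(B + k\right) - \frac{194}{9}}{6} = - \frac{- \frac{194}{9} + B + k}{6} = \frac{97}{27} - \frac{B}{6} - \frac{k}{6}$)
$\sqrt{t{\left(p{\left(-4 \right)} \right)} + K{\left(-192,28 \right)}} = \sqrt{\sqrt{2} \sqrt{-4} - - \frac{835}{27}} = \sqrt{\sqrt{2} \cdot 2 i + \left(\frac{97}{27} + 32 - \frac{14}{3}\right)} = \sqrt{2 i \sqrt{2} + \frac{835}{27}} = \sqrt{\frac{835}{27} + 2 i \sqrt{2}}$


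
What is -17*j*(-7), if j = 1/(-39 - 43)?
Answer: -119/82 ≈ -1.4512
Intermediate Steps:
j = -1/82 (j = 1/(-82) = -1/82 ≈ -0.012195)
-17*j*(-7) = -17*(-1/82)*(-7) = (17/82)*(-7) = -119/82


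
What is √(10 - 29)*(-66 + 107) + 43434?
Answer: 43434 + 41*I*√19 ≈ 43434.0 + 178.71*I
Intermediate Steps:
√(10 - 29)*(-66 + 107) + 43434 = √(-19)*41 + 43434 = (I*√19)*41 + 43434 = 41*I*√19 + 43434 = 43434 + 41*I*√19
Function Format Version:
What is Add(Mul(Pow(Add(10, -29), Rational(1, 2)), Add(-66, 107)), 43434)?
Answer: Add(43434, Mul(41, I, Pow(19, Rational(1, 2)))) ≈ Add(43434., Mul(178.71, I))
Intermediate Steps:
Add(Mul(Pow(Add(10, -29), Rational(1, 2)), Add(-66, 107)), 43434) = Add(Mul(Pow(-19, Rational(1, 2)), 41), 43434) = Add(Mul(Mul(I, Pow(19, Rational(1, 2))), 41), 43434) = Add(Mul(41, I, Pow(19, Rational(1, 2))), 43434) = Add(43434, Mul(41, I, Pow(19, Rational(1, 2))))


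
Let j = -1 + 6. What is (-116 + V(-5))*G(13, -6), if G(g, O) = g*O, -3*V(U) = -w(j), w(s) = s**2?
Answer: 8398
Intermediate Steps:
j = 5
V(U) = 25/3 (V(U) = -(-1)*5**2/3 = -(-1)*25/3 = -1/3*(-25) = 25/3)
G(g, O) = O*g
(-116 + V(-5))*G(13, -6) = (-116 + 25/3)*(-6*13) = -323/3*(-78) = 8398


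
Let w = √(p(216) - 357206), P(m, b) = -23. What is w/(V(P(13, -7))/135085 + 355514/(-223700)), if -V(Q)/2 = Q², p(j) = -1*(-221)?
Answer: -3021851450*I*√39665/1608709443 ≈ -374.11*I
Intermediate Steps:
p(j) = 221
V(Q) = -2*Q²
w = 3*I*√39665 (w = √(221 - 357206) = √(-356985) = 3*I*√39665 ≈ 597.48*I)
w/(V(P(13, -7))/135085 + 355514/(-223700)) = (3*I*√39665)/(-2*(-23)²/135085 + 355514/(-223700)) = (3*I*√39665)/(-2*529*(1/135085) + 355514*(-1/223700)) = (3*I*√39665)/(-1058*1/135085 - 177757/111850) = (3*I*√39665)/(-1058/135085 - 177757/111850) = (3*I*√39665)/(-4826128329/3021851450) = (3*I*√39665)*(-3021851450/4826128329) = -3021851450*I*√39665/1608709443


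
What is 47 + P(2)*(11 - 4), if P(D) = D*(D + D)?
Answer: 103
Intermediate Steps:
P(D) = 2*D**2 (P(D) = D*(2*D) = 2*D**2)
47 + P(2)*(11 - 4) = 47 + (2*2**2)*(11 - 4) = 47 + (2*4)*7 = 47 + 8*7 = 47 + 56 = 103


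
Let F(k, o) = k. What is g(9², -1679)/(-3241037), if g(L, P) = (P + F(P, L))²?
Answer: -11276164/3241037 ≈ -3.4792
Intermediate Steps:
g(L, P) = 4*P² (g(L, P) = (P + P)² = (2*P)² = 4*P²)
g(9², -1679)/(-3241037) = (4*(-1679)²)/(-3241037) = (4*2819041)*(-1/3241037) = 11276164*(-1/3241037) = -11276164/3241037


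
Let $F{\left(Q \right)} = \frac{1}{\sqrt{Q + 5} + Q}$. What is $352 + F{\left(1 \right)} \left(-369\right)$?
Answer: $\frac{2129}{5} - \frac{369 \sqrt{6}}{5} \approx 245.03$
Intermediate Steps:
$F{\left(Q \right)} = \frac{1}{Q + \sqrt{5 + Q}}$ ($F{\left(Q \right)} = \frac{1}{\sqrt{5 + Q} + Q} = \frac{1}{Q + \sqrt{5 + Q}}$)
$352 + F{\left(1 \right)} \left(-369\right) = 352 + \frac{1}{1 + \sqrt{5 + 1}} \left(-369\right) = 352 + \frac{1}{1 + \sqrt{6}} \left(-369\right) = 352 - \frac{369}{1 + \sqrt{6}}$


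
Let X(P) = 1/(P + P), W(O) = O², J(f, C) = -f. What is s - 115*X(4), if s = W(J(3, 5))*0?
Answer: -115/8 ≈ -14.375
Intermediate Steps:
s = 0 (s = (-1*3)²*0 = (-3)²*0 = 9*0 = 0)
X(P) = 1/(2*P)
s - 115*X(4) = 0 - 115/(2*4) = 0 - 115*⅛ = 0 - 115/8 = -115/8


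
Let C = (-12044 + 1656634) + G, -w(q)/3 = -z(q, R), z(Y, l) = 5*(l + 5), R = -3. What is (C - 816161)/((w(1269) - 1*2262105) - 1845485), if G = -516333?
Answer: -39012/513445 ≈ -0.075981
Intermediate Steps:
z(Y, l) = 25 + 5*l (z(Y, l) = 5*(5 + l) = 25 + 5*l)
w(q) = 30 (w(q) = -(-3)*(25 + 5*(-3)) = -(-3)*(25 - 15) = -(-3)*10 = -3*(-10) = 30)
C = 1128257 (C = (-12044 + 1656634) - 516333 = 1644590 - 516333 = 1128257)
(C - 816161)/((w(1269) - 1*2262105) - 1845485) = (1128257 - 816161)/((30 - 1*2262105) - 1845485) = 312096/((30 - 2262105) - 1845485) = 312096/(-2262075 - 1845485) = 312096/(-4107560) = 312096*(-1/4107560) = -39012/513445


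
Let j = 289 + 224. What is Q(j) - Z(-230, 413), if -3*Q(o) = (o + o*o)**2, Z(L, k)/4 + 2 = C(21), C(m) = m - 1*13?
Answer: -23176065732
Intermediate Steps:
j = 513
C(m) = -13 + m (C(m) = m - 13 = -13 + m)
Z(L, k) = 24 (Z(L, k) = -8 + 4*(-13 + 21) = -8 + 4*8 = -8 + 32 = 24)
Q(o) = -(o + o**2)**2/3 (Q(o) = -(o + o*o)**2/3 = -(o + o**2)**2/3)
Q(j) - Z(-230, 413) = -1/3*513**2*(1 + 513)**2 - 1*24 = -1/3*263169*514**2 - 24 = -1/3*263169*264196 - 24 = -23176065708 - 24 = -23176065732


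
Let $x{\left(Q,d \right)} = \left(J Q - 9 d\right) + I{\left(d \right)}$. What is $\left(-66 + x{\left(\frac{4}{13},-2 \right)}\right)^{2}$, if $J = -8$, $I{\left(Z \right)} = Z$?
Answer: $\frac{465124}{169} \approx 2752.2$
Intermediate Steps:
$x{\left(Q,d \right)} = - 8 Q - 8 d$ ($x{\left(Q,d \right)} = \left(- 8 Q - 9 d\right) + d = \left(- 9 d - 8 Q\right) + d = - 8 Q - 8 d$)
$\left(-66 + x{\left(\frac{4}{13},-2 \right)}\right)^{2} = \left(-66 - \left(-16 + 8 \cdot \frac{4}{13}\right)\right)^{2} = \left(-66 + \left(- 8 \cdot 4 \cdot \frac{1}{13} + 16\right)\right)^{2} = \left(-66 + \left(\left(-8\right) \frac{4}{13} + 16\right)\right)^{2} = \left(-66 + \left(- \frac{32}{13} + 16\right)\right)^{2} = \left(-66 + \frac{176}{13}\right)^{2} = \left(- \frac{682}{13}\right)^{2} = \frac{465124}{169}$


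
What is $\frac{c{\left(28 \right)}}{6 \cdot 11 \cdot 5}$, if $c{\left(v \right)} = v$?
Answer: $\frac{14}{165} \approx 0.084849$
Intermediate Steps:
$\frac{c{\left(28 \right)}}{6 \cdot 11 \cdot 5} = \frac{28}{6 \cdot 11 \cdot 5} = \frac{28}{66 \cdot 5} = \frac{28}{330} = 28 \cdot \frac{1}{330} = \frac{14}{165}$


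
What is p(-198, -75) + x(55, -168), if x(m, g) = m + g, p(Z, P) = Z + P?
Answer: -386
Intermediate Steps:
p(Z, P) = P + Z
x(m, g) = g + m
p(-198, -75) + x(55, -168) = (-75 - 198) + (-168 + 55) = -273 - 113 = -386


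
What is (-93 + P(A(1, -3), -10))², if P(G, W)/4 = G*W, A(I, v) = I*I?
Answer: 17689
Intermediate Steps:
A(I, v) = I²
P(G, W) = 4*G*W (P(G, W) = 4*(G*W) = 4*G*W)
(-93 + P(A(1, -3), -10))² = (-93 + 4*1²*(-10))² = (-93 + 4*1*(-10))² = (-93 - 40)² = (-133)² = 17689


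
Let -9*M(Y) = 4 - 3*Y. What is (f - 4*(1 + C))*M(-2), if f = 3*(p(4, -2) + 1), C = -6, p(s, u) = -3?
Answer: -140/9 ≈ -15.556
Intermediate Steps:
M(Y) = -4/9 + Y/3 (M(Y) = -(4 - 3*Y)/9 = -4/9 + Y/3)
f = -6 (f = 3*(-3 + 1) = 3*(-2) = -6)
(f - 4*(1 + C))*M(-2) = (-6 - 4*(1 - 6))*(-4/9 + (1/3)*(-2)) = (-6 - 4*(-5))*(-4/9 - 2/3) = (-6 + 20)*(-10/9) = 14*(-10/9) = -140/9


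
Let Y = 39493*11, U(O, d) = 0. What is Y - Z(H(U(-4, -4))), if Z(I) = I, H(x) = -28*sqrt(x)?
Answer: 434423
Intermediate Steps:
Y = 434423
Y - Z(H(U(-4, -4))) = 434423 - (-28)*sqrt(0) = 434423 - (-28)*0 = 434423 - 1*0 = 434423 + 0 = 434423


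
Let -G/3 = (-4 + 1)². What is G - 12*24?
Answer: -315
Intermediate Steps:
G = -27 (G = -3*(-4 + 1)² = -3*(-3)² = -3*9 = -27)
G - 12*24 = -27 - 12*24 = -27 - 1*288 = -27 - 288 = -315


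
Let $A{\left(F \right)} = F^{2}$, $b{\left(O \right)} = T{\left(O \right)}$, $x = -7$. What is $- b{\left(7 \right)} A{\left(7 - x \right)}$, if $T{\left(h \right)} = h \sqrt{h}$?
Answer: $- 1372 \sqrt{7} \approx -3630.0$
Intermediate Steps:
$T{\left(h \right)} = h^{\frac{3}{2}}$
$b{\left(O \right)} = O^{\frac{3}{2}}$
$- b{\left(7 \right)} A{\left(7 - x \right)} = - 7^{\frac{3}{2}} \left(7 - -7\right)^{2} = - 7 \sqrt{7} \left(7 + 7\right)^{2} = - 7 \sqrt{7} \cdot 14^{2} = - 7 \sqrt{7} \cdot 196 = - 1372 \sqrt{7}$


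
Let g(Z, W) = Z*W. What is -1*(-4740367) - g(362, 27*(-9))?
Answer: 4828333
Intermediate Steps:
g(Z, W) = W*Z
-1*(-4740367) - g(362, 27*(-9)) = -1*(-4740367) - 27*(-9)*362 = 4740367 - (-243)*362 = 4740367 - 1*(-87966) = 4740367 + 87966 = 4828333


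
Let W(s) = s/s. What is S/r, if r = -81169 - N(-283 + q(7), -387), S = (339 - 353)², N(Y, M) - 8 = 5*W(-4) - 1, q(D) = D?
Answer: -196/81181 ≈ -0.0024144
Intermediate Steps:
W(s) = 1
N(Y, M) = 12 (N(Y, M) = 8 + (5*1 - 1) = 8 + (5 - 1) = 8 + 4 = 12)
S = 196 (S = (-14)² = 196)
r = -81181 (r = -81169 - 1*12 = -81169 - 12 = -81181)
S/r = 196/(-81181) = 196*(-1/81181) = -196/81181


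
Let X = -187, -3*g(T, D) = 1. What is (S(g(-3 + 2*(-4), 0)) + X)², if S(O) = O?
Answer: 315844/9 ≈ 35094.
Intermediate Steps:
g(T, D) = -⅓ (g(T, D) = -⅓*1 = -⅓)
(S(g(-3 + 2*(-4), 0)) + X)² = (-⅓ - 187)² = (-562/3)² = 315844/9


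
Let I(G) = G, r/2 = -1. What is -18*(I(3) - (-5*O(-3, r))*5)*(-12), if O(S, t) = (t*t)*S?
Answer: -64152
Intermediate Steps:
r = -2 (r = 2*(-1) = -2)
O(S, t) = S*t² (O(S, t) = t²*S = S*t²)
-18*(I(3) - (-5*O(-3, r))*5)*(-12) = -18*(3 - (-(-15)*(-2)²)*5)*(-12) = -18*(3 - (-(-15)*4)*5)*(-12) = -18*(3 - (-5*(-12))*5)*(-12) = -18*(3 - 60*5)*(-12) = -18*(3 - 1*300)*(-12) = -18*(3 - 300)*(-12) = -18*(-297)*(-12) = 5346*(-12) = -64152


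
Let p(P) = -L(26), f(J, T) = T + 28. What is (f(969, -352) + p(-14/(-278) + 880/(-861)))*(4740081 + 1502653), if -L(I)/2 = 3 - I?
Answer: -2309811580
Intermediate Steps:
L(I) = -6 + 2*I (L(I) = -2*(3 - I) = -6 + 2*I)
f(J, T) = 28 + T
p(P) = -46 (p(P) = -(-6 + 2*26) = -(-6 + 52) = -1*46 = -46)
(f(969, -352) + p(-14/(-278) + 880/(-861)))*(4740081 + 1502653) = ((28 - 352) - 46)*(4740081 + 1502653) = (-324 - 46)*6242734 = -370*6242734 = -2309811580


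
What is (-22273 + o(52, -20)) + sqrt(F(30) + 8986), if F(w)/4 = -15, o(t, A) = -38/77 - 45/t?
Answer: -89186533/4004 + sqrt(8926) ≈ -22180.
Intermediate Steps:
o(t, A) = -38/77 - 45/t (o(t, A) = -38*1/77 - 45/t = -38/77 - 45/t)
F(w) = -60 (F(w) = 4*(-15) = -60)
(-22273 + o(52, -20)) + sqrt(F(30) + 8986) = (-22273 + (-38/77 - 45/52)) + sqrt(-60 + 8986) = (-22273 + (-38/77 - 45*1/52)) + sqrt(8926) = (-22273 + (-38/77 - 45/52)) + sqrt(8926) = (-22273 - 5441/4004) + sqrt(8926) = -89186533/4004 + sqrt(8926)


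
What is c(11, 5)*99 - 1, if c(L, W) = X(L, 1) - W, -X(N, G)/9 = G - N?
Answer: 8414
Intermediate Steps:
X(N, G) = -9*G + 9*N (X(N, G) = -9*(G - N) = -9*G + 9*N)
c(L, W) = -9 - W + 9*L (c(L, W) = (-9*1 + 9*L) - W = (-9 + 9*L) - W = -9 - W + 9*L)
c(11, 5)*99 - 1 = (-9 - 1*5 + 9*11)*99 - 1 = (-9 - 5 + 99)*99 - 1 = 85*99 - 1 = 8415 - 1 = 8414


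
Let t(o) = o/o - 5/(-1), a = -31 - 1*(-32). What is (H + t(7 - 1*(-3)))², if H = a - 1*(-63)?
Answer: 4900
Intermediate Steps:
a = 1 (a = -31 + 32 = 1)
H = 64 (H = 1 - 1*(-63) = 1 + 63 = 64)
t(o) = 6 (t(o) = 1 - 5*(-1) = 1 + 5 = 6)
(H + t(7 - 1*(-3)))² = (64 + 6)² = 70² = 4900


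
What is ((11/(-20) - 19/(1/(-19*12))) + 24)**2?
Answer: 7587977881/400 ≈ 1.8970e+7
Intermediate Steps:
((11/(-20) - 19/(1/(-19*12))) + 24)**2 = ((11*(-1/20) - 19/((-1/19*1/12))) + 24)**2 = ((-11/20 - 19/(-1/228)) + 24)**2 = ((-11/20 - 19*(-228)) + 24)**2 = ((-11/20 + 4332) + 24)**2 = (86629/20 + 24)**2 = (87109/20)**2 = 7587977881/400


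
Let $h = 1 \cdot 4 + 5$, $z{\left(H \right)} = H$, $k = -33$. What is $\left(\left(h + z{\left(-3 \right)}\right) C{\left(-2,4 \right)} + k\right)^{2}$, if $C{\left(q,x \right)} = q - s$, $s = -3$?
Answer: $729$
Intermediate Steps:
$h = 9$ ($h = 4 + 5 = 9$)
$C{\left(q,x \right)} = 3 + q$ ($C{\left(q,x \right)} = q - -3 = q + 3 = 3 + q$)
$\left(\left(h + z{\left(-3 \right)}\right) C{\left(-2,4 \right)} + k\right)^{2} = \left(\left(9 - 3\right) \left(3 - 2\right) - 33\right)^{2} = \left(6 \cdot 1 - 33\right)^{2} = \left(6 - 33\right)^{2} = \left(-27\right)^{2} = 729$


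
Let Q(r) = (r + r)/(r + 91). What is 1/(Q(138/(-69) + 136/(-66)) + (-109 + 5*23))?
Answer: 2869/16946 ≈ 0.16930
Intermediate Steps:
Q(r) = 2*r/(91 + r) (Q(r) = (2*r)/(91 + r) = 2*r/(91 + r))
1/(Q(138/(-69) + 136/(-66)) + (-109 + 5*23)) = 1/(2*(138/(-69) + 136/(-66))/(91 + (138/(-69) + 136/(-66))) + (-109 + 5*23)) = 1/(2*(138*(-1/69) + 136*(-1/66))/(91 + (138*(-1/69) + 136*(-1/66))) + (-109 + 115)) = 1/(2*(-2 - 68/33)/(91 + (-2 - 68/33)) + 6) = 1/(2*(-134/33)/(91 - 134/33) + 6) = 1/(2*(-134/33)/(2869/33) + 6) = 1/(2*(-134/33)*(33/2869) + 6) = 1/(-268/2869 + 6) = 1/(16946/2869) = 2869/16946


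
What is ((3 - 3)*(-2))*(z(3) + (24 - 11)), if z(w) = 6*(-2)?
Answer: 0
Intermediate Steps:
z(w) = -12
((3 - 3)*(-2))*(z(3) + (24 - 11)) = ((3 - 3)*(-2))*(-12 + (24 - 11)) = (0*(-2))*(-12 + 13) = 0*1 = 0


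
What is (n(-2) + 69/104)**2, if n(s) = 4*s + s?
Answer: 942841/10816 ≈ 87.171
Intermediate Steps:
n(s) = 5*s
(n(-2) + 69/104)**2 = (5*(-2) + 69/104)**2 = (-10 + 69*(1/104))**2 = (-10 + 69/104)**2 = (-971/104)**2 = 942841/10816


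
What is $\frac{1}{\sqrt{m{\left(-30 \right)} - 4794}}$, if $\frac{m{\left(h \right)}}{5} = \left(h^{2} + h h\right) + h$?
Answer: $\frac{\sqrt{6}}{156} \approx 0.015702$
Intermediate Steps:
$m{\left(h \right)} = 5 h + 10 h^{2}$ ($m{\left(h \right)} = 5 \left(\left(h^{2} + h h\right) + h\right) = 5 \left(\left(h^{2} + h^{2}\right) + h\right) = 5 \left(2 h^{2} + h\right) = 5 \left(h + 2 h^{2}\right) = 5 h + 10 h^{2}$)
$\frac{1}{\sqrt{m{\left(-30 \right)} - 4794}} = \frac{1}{\sqrt{5 \left(-30\right) \left(1 + 2 \left(-30\right)\right) - 4794}} = \frac{1}{\sqrt{5 \left(-30\right) \left(1 - 60\right) - 4794}} = \frac{1}{\sqrt{5 \left(-30\right) \left(-59\right) - 4794}} = \frac{1}{\sqrt{8850 - 4794}} = \frac{1}{\sqrt{4056}} = \frac{1}{26 \sqrt{6}} = \frac{\sqrt{6}}{156}$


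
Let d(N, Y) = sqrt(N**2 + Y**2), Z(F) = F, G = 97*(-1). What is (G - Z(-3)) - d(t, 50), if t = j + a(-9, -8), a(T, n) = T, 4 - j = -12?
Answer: -94 - sqrt(2549) ≈ -144.49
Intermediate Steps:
j = 16 (j = 4 - 1*(-12) = 4 + 12 = 16)
G = -97
t = 7 (t = 16 - 9 = 7)
(G - Z(-3)) - d(t, 50) = (-97 - 1*(-3)) - sqrt(7**2 + 50**2) = (-97 + 3) - sqrt(49 + 2500) = -94 - sqrt(2549)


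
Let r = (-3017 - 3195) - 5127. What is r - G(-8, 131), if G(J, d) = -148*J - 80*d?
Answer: -2043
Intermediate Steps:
r = -11339 (r = -6212 - 5127 = -11339)
r - G(-8, 131) = -11339 - (-148*(-8) - 80*131) = -11339 - (1184 - 10480) = -11339 - 1*(-9296) = -11339 + 9296 = -2043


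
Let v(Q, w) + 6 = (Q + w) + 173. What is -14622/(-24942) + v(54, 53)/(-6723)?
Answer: 15244933/27947511 ≈ 0.54548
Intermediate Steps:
v(Q, w) = 167 + Q + w (v(Q, w) = -6 + ((Q + w) + 173) = -6 + (173 + Q + w) = 167 + Q + w)
-14622/(-24942) + v(54, 53)/(-6723) = -14622/(-24942) + (167 + 54 + 53)/(-6723) = -14622*(-1/24942) + 274*(-1/6723) = 2437/4157 - 274/6723 = 15244933/27947511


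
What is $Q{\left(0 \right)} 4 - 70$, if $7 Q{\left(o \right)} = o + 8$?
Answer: $- \frac{458}{7} \approx -65.429$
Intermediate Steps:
$Q{\left(o \right)} = \frac{8}{7} + \frac{o}{7}$ ($Q{\left(o \right)} = \frac{o + 8}{7} = \frac{8 + o}{7} = \frac{8}{7} + \frac{o}{7}$)
$Q{\left(0 \right)} 4 - 70 = \left(\frac{8}{7} + \frac{1}{7} \cdot 0\right) 4 - 70 = \left(\frac{8}{7} + 0\right) 4 - 70 = \frac{8}{7} \cdot 4 - 70 = \frac{32}{7} - 70 = - \frac{458}{7}$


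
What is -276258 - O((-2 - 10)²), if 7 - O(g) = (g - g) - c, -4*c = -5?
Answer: -1105065/4 ≈ -2.7627e+5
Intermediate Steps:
c = 5/4 (c = -¼*(-5) = 5/4 ≈ 1.2500)
O(g) = 33/4 (O(g) = 7 - ((g - g) - 1*5/4) = 7 - (0 - 5/4) = 7 - 1*(-5/4) = 7 + 5/4 = 33/4)
-276258 - O((-2 - 10)²) = -276258 - 1*33/4 = -276258 - 33/4 = -1105065/4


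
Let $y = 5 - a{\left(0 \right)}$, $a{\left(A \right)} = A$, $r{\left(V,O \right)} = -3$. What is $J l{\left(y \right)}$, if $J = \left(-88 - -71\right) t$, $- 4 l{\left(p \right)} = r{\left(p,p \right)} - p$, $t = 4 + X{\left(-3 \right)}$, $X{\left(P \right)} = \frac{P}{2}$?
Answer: $-85$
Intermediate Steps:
$X{\left(P \right)} = \frac{P}{2}$ ($X{\left(P \right)} = P \frac{1}{2} = \frac{P}{2}$)
$t = \frac{5}{2}$ ($t = 4 + \frac{1}{2} \left(-3\right) = 4 - \frac{3}{2} = \frac{5}{2} \approx 2.5$)
$y = 5$ ($y = 5 - 0 = 5 + 0 = 5$)
$l{\left(p \right)} = \frac{3}{4} + \frac{p}{4}$ ($l{\left(p \right)} = - \frac{-3 - p}{4} = \frac{3}{4} + \frac{p}{4}$)
$J = - \frac{85}{2}$ ($J = \left(-88 - -71\right) \frac{5}{2} = \left(-88 + 71\right) \frac{5}{2} = \left(-17\right) \frac{5}{2} = - \frac{85}{2} \approx -42.5$)
$J l{\left(y \right)} = - \frac{85 \left(\frac{3}{4} + \frac{1}{4} \cdot 5\right)}{2} = - \frac{85 \left(\frac{3}{4} + \frac{5}{4}\right)}{2} = \left(- \frac{85}{2}\right) 2 = -85$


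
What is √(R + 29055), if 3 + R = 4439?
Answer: √33491 ≈ 183.01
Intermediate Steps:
R = 4436 (R = -3 + 4439 = 4436)
√(R + 29055) = √(4436 + 29055) = √33491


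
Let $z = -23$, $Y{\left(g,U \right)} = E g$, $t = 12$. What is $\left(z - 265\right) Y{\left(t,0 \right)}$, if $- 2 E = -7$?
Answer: $-12096$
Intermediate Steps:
$E = \frac{7}{2}$ ($E = \left(- \frac{1}{2}\right) \left(-7\right) = \frac{7}{2} \approx 3.5$)
$Y{\left(g,U \right)} = \frac{7 g}{2}$
$\left(z - 265\right) Y{\left(t,0 \right)} = \left(-23 - 265\right) \frac{7}{2} \cdot 12 = \left(-288\right) 42 = -12096$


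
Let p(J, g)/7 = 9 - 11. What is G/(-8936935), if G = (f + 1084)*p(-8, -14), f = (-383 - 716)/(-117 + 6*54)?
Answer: 446578/264277935 ≈ 0.0016898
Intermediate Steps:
f = -1099/207 (f = -1099/(-117 + 324) = -1099/207 ≈ -5.3092)
p(J, g) = -14 (p(J, g) = 7*(9 - 11) = 7*(-2) = -14)
G = -3126046/207 (G = (-1099/207 + 1084)*(-14) = (223289/207)*(-14) = -3126046/207 ≈ -15102.)
G/(-8936935) = -3126046/207/(-8936935) = -3126046/207*(-1/8936935) = 446578/264277935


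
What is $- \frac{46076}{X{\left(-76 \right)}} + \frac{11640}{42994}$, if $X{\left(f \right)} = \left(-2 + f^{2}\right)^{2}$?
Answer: $\frac{48260731637}{179172529193} \approx 0.26935$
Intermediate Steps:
$- \frac{46076}{X{\left(-76 \right)}} + \frac{11640}{42994} = - \frac{46076}{\left(-2 + \left(-76\right)^{2}\right)^{2}} + \frac{11640}{42994} = - \frac{46076}{\left(-2 + 5776\right)^{2}} + 11640 \cdot \frac{1}{42994} = - \frac{46076}{5774^{2}} + \frac{5820}{21497} = - \frac{46076}{33339076} + \frac{5820}{21497} = \left(-46076\right) \frac{1}{33339076} + \frac{5820}{21497} = - \frac{11519}{8334769} + \frac{5820}{21497} = \frac{48260731637}{179172529193}$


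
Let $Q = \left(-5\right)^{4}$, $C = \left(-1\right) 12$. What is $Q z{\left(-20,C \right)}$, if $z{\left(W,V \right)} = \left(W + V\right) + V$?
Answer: $-27500$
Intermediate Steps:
$C = -12$
$Q = 625$
$z{\left(W,V \right)} = W + 2 V$ ($z{\left(W,V \right)} = \left(V + W\right) + V = W + 2 V$)
$Q z{\left(-20,C \right)} = 625 \left(-20 + 2 \left(-12\right)\right) = 625 \left(-20 - 24\right) = 625 \left(-44\right) = -27500$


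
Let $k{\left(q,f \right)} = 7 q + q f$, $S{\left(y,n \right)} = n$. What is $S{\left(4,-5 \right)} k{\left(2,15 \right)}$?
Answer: $-220$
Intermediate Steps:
$k{\left(q,f \right)} = 7 q + f q$
$S{\left(4,-5 \right)} k{\left(2,15 \right)} = - 5 \cdot 2 \left(7 + 15\right) = - 5 \cdot 2 \cdot 22 = \left(-5\right) 44 = -220$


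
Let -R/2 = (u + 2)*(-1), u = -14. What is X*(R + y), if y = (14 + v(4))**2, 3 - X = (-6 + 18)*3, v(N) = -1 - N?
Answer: -1881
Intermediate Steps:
X = -33 (X = 3 - (-6 + 18)*3 = 3 - 12*3 = 3 - 1*36 = 3 - 36 = -33)
R = -24 (R = -2*(-14 + 2)*(-1) = -(-24)*(-1) = -2*12 = -24)
y = 81 (y = (14 + (-1 - 1*4))**2 = (14 + (-1 - 4))**2 = (14 - 5)**2 = 9**2 = 81)
X*(R + y) = -33*(-24 + 81) = -33*57 = -1881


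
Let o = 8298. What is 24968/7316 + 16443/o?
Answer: 9096707/1686338 ≈ 5.3944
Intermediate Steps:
24968/7316 + 16443/o = 24968/7316 + 16443/8298 = 24968*(1/7316) + 16443*(1/8298) = 6242/1829 + 1827/922 = 9096707/1686338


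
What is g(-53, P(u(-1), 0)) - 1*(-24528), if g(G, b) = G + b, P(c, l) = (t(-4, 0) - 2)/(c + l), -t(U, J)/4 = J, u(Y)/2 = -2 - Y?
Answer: 24476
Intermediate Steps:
u(Y) = -4 - 2*Y (u(Y) = 2*(-2 - Y) = -4 - 2*Y)
t(U, J) = -4*J
P(c, l) = -2/(c + l) (P(c, l) = (-4*0 - 2)/(c + l) = (0 - 2)/(c + l) = -2/(c + l))
g(-53, P(u(-1), 0)) - 1*(-24528) = (-53 - 2/((-4 - 2*(-1)) + 0)) - 1*(-24528) = (-53 - 2/((-4 + 2) + 0)) + 24528 = (-53 - 2/(-2 + 0)) + 24528 = (-53 - 2/(-2)) + 24528 = (-53 - 2*(-½)) + 24528 = (-53 + 1) + 24528 = -52 + 24528 = 24476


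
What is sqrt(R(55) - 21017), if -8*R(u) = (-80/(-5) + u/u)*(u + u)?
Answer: I*sqrt(85003)/2 ≈ 145.78*I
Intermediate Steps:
R(u) = -17*u/4 (R(u) = -(-80/(-5) + u/u)*(u + u)/8 = -(-80*(-1/5) + 1)*2*u/8 = -(16 + 1)*2*u/8 = -17*2*u/8 = -17*u/4)
sqrt(R(55) - 21017) = sqrt(-17/4*55 - 21017) = sqrt(-935/4 - 21017) = sqrt(-85003/4) = I*sqrt(85003)/2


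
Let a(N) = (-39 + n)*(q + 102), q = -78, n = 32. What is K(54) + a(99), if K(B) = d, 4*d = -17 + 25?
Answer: -166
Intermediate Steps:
d = 2 (d = (-17 + 25)/4 = (¼)*8 = 2)
a(N) = -168 (a(N) = (-39 + 32)*(-78 + 102) = -7*24 = -168)
K(B) = 2
K(54) + a(99) = 2 - 168 = -166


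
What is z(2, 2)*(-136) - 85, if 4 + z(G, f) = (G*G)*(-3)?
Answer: 2091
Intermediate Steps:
z(G, f) = -4 - 3*G**2 (z(G, f) = -4 + (G*G)*(-3) = -4 + G**2*(-3) = -4 - 3*G**2)
z(2, 2)*(-136) - 85 = (-4 - 3*2**2)*(-136) - 85 = (-4 - 3*4)*(-136) - 85 = (-4 - 12)*(-136) - 85 = -16*(-136) - 85 = 2176 - 85 = 2091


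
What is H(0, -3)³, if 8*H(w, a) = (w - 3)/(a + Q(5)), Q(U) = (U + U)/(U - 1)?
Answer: 27/64 ≈ 0.42188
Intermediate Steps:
Q(U) = 2*U/(-1 + U) (Q(U) = (2*U)/(-1 + U) = 2*U/(-1 + U))
H(w, a) = (-3 + w)/(8*(5/2 + a)) (H(w, a) = ((w - 3)/(a + 2*5/(-1 + 5)))/8 = ((-3 + w)/(a + 2*5/4))/8 = ((-3 + w)/(a + 2*5*(¼)))/8 = ((-3 + w)/(a + 5/2))/8 = ((-3 + w)/(5/2 + a))/8 = (-3 + w)/(8*(5/2 + a)))
H(0, -3)³ = ((-3 + 0)/(4*(5 + 2*(-3))))³ = ((¼)*(-3)/(5 - 6))³ = ((¼)*(-3)/(-1))³ = ((¼)*(-1)*(-3))³ = (¾)³ = 27/64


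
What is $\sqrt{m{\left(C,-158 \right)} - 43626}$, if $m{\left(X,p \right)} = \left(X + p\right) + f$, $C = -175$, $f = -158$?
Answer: $i \sqrt{44117} \approx 210.04 i$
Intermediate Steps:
$m{\left(X,p \right)} = -158 + X + p$ ($m{\left(X,p \right)} = \left(X + p\right) - 158 = -158 + X + p$)
$\sqrt{m{\left(C,-158 \right)} - 43626} = \sqrt{\left(-158 - 175 - 158\right) - 43626} = \sqrt{-491 - 43626} = \sqrt{-44117} = i \sqrt{44117}$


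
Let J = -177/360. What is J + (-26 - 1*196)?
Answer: -26699/120 ≈ -222.49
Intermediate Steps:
J = -59/120 (J = -177*1/360 = -59/120 ≈ -0.49167)
J + (-26 - 1*196) = -59/120 + (-26 - 1*196) = -59/120 + (-26 - 196) = -59/120 - 222 = -26699/120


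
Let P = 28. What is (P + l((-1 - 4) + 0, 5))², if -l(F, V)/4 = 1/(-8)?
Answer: 3249/4 ≈ 812.25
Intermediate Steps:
l(F, V) = ½ (l(F, V) = -4/(-8) = -4*(-⅛) = ½)
(P + l((-1 - 4) + 0, 5))² = (28 + ½)² = (57/2)² = 3249/4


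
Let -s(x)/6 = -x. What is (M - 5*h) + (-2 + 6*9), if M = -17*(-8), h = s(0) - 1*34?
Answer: 358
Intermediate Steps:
s(x) = 6*x (s(x) = -(-6)*x = 6*x)
h = -34 (h = 6*0 - 1*34 = 0 - 34 = -34)
M = 136
(M - 5*h) + (-2 + 6*9) = (136 - 5*(-34)) + (-2 + 6*9) = (136 + 170) + (-2 + 54) = 306 + 52 = 358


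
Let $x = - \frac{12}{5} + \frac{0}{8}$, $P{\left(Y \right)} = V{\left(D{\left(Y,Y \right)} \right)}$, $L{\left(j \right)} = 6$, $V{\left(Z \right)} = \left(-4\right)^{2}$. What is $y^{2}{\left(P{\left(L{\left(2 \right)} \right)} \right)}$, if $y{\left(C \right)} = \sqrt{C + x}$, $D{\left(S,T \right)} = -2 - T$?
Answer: $\frac{68}{5} \approx 13.6$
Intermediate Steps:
$V{\left(Z \right)} = 16$
$P{\left(Y \right)} = 16$
$x = - \frac{12}{5}$ ($x = \left(-12\right) \frac{1}{5} + 0 \cdot \frac{1}{8} = - \frac{12}{5} + 0 = - \frac{12}{5} \approx -2.4$)
$y{\left(C \right)} = \sqrt{- \frac{12}{5} + C}$ ($y{\left(C \right)} = \sqrt{C - \frac{12}{5}} = \sqrt{- \frac{12}{5} + C}$)
$y^{2}{\left(P{\left(L{\left(2 \right)} \right)} \right)} = \left(\frac{\sqrt{-60 + 25 \cdot 16}}{5}\right)^{2} = \left(\frac{\sqrt{-60 + 400}}{5}\right)^{2} = \left(\frac{\sqrt{340}}{5}\right)^{2} = \left(\frac{2 \sqrt{85}}{5}\right)^{2} = \frac{68}{5}$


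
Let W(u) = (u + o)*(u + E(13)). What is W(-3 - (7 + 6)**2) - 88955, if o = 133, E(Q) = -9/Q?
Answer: -82220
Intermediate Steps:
W(u) = (133 + u)*(-9/13 + u) (W(u) = (u + 133)*(u - 9/13) = (133 + u)*(u - 9*1/13) = (133 + u)*(u - 9/13) = (133 + u)*(-9/13 + u))
W(-3 - (7 + 6)**2) - 88955 = (-1197/13 + (-3 - (7 + 6)**2)**2 + 1720*(-3 - (7 + 6)**2)/13) - 88955 = (-1197/13 + (-3 - 1*13**2)**2 + 1720*(-3 - 1*13**2)/13) - 88955 = (-1197/13 + (-3 - 1*169)**2 + 1720*(-3 - 1*169)/13) - 88955 = (-1197/13 + (-3 - 169)**2 + 1720*(-3 - 169)/13) - 88955 = (-1197/13 + (-172)**2 + (1720/13)*(-172)) - 88955 = (-1197/13 + 29584 - 295840/13) - 88955 = 6735 - 88955 = -82220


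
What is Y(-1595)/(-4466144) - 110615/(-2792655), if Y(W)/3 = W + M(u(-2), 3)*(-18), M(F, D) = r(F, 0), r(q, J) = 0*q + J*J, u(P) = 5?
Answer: 101477074547/2494479874464 ≈ 0.040681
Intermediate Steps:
r(q, J) = J² (r(q, J) = 0 + J² = J²)
M(F, D) = 0 (M(F, D) = 0² = 0)
Y(W) = 3*W (Y(W) = 3*(W + 0*(-18)) = 3*(W + 0) = 3*W)
Y(-1595)/(-4466144) - 110615/(-2792655) = (3*(-1595))/(-4466144) - 110615/(-2792655) = -4785*(-1/4466144) - 110615*(-1/2792655) = 4785/4466144 + 22123/558531 = 101477074547/2494479874464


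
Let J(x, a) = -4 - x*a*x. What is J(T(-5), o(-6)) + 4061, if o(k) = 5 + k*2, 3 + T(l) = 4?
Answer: 4064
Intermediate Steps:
T(l) = 1 (T(l) = -3 + 4 = 1)
o(k) = 5 + 2*k
J(x, a) = -4 - a*x² (J(x, a) = -4 - a*x*x = -4 - a*x²)
J(T(-5), o(-6)) + 4061 = (-4 - 1*(5 + 2*(-6))*1²) + 4061 = (-4 - 1*(5 - 12)*1) + 4061 = (-4 - 1*(-7)*1) + 4061 = (-4 + 7) + 4061 = 3 + 4061 = 4064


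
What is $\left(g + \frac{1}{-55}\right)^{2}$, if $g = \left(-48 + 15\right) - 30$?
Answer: $\frac{12013156}{3025} \approx 3971.3$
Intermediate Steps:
$g = -63$ ($g = -33 - 30 = -63$)
$\left(g + \frac{1}{-55}\right)^{2} = \left(-63 + \frac{1}{-55}\right)^{2} = \left(-63 - \frac{1}{55}\right)^{2} = \left(- \frac{3466}{55}\right)^{2} = \frac{12013156}{3025}$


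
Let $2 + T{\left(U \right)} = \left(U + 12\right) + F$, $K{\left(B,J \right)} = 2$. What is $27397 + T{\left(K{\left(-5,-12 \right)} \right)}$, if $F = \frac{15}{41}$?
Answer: $\frac{1123784}{41} \approx 27409.0$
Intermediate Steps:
$F = \frac{15}{41}$ ($F = 15 \cdot \frac{1}{41} = \frac{15}{41} \approx 0.36585$)
$T{\left(U \right)} = \frac{425}{41} + U$ ($T{\left(U \right)} = -2 + \left(\left(U + 12\right) + \frac{15}{41}\right) = -2 + \left(\left(12 + U\right) + \frac{15}{41}\right) = -2 + \left(\frac{507}{41} + U\right) = \frac{425}{41} + U$)
$27397 + T{\left(K{\left(-5,-12 \right)} \right)} = 27397 + \left(\frac{425}{41} + 2\right) = 27397 + \frac{507}{41} = \frac{1123784}{41}$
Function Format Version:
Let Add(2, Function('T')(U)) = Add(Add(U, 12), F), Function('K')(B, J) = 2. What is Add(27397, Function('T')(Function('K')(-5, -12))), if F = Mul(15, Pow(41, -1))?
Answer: Rational(1123784, 41) ≈ 27409.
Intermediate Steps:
F = Rational(15, 41) (F = Mul(15, Rational(1, 41)) = Rational(15, 41) ≈ 0.36585)
Function('T')(U) = Add(Rational(425, 41), U) (Function('T')(U) = Add(-2, Add(Add(U, 12), Rational(15, 41))) = Add(-2, Add(Add(12, U), Rational(15, 41))) = Add(-2, Add(Rational(507, 41), U)) = Add(Rational(425, 41), U))
Add(27397, Function('T')(Function('K')(-5, -12))) = Add(27397, Add(Rational(425, 41), 2)) = Add(27397, Rational(507, 41)) = Rational(1123784, 41)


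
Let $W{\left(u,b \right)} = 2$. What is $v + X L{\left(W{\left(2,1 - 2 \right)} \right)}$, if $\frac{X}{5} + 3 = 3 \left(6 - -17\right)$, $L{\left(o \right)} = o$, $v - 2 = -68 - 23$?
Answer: $571$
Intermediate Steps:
$v = -89$ ($v = 2 - 91 = -89$)
$X = 330$ ($X = -15 + 5 \cdot 3 \left(6 - -17\right) = -15 + 5 \cdot 3 \left(6 + 17\right) = -15 + 5 \cdot 3 \cdot 23 = -15 + 5 \cdot 69 = -15 + 345 = 330$)
$v + X L{\left(W{\left(2,1 - 2 \right)} \right)} = -89 + 330 \cdot 2 = -89 + 660 = 571$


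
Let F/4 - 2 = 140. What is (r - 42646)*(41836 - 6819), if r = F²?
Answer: 9803989626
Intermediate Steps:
F = 568 (F = 8 + 4*140 = 8 + 560 = 568)
r = 322624 (r = 568² = 322624)
(r - 42646)*(41836 - 6819) = (322624 - 42646)*(41836 - 6819) = 279978*35017 = 9803989626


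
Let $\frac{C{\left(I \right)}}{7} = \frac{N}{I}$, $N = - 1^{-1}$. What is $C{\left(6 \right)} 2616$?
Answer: $-3052$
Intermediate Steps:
$N = -1$ ($N = \left(-1\right) 1 = -1$)
$C{\left(I \right)} = - \frac{7}{I}$ ($C{\left(I \right)} = 7 \left(- \frac{1}{I}\right) = - \frac{7}{I}$)
$C{\left(6 \right)} 2616 = - \frac{7}{6} \cdot 2616 = \left(-7\right) \frac{1}{6} \cdot 2616 = \left(- \frac{7}{6}\right) 2616 = -3052$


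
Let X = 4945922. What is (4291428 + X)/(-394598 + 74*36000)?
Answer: 4618675/1134701 ≈ 4.0704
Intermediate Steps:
(4291428 + X)/(-394598 + 74*36000) = (4291428 + 4945922)/(-394598 + 74*36000) = 9237350/(-394598 + 2664000) = 9237350/2269402 = 9237350*(1/2269402) = 4618675/1134701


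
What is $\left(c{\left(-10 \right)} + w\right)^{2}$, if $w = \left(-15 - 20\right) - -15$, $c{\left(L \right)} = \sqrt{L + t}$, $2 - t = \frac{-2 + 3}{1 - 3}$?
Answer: $\frac{\left(40 - i \sqrt{30}\right)^{2}}{4} \approx 392.5 - 109.54 i$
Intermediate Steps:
$t = \frac{5}{2}$ ($t = 2 - \frac{-2 + 3}{1 - 3} = 2 - 1 \frac{1}{-2} = 2 - 1 \left(- \frac{1}{2}\right) = 2 - - \frac{1}{2} = 2 + \frac{1}{2} = \frac{5}{2} \approx 2.5$)
$c{\left(L \right)} = \sqrt{\frac{5}{2} + L}$ ($c{\left(L \right)} = \sqrt{L + \frac{5}{2}} = \sqrt{\frac{5}{2} + L}$)
$w = -20$ ($w = -35 + 15 = -20$)
$\left(c{\left(-10 \right)} + w\right)^{2} = \left(\frac{\sqrt{10 + 4 \left(-10\right)}}{2} - 20\right)^{2} = \left(\frac{\sqrt{10 - 40}}{2} - 20\right)^{2} = \left(\frac{\sqrt{-30}}{2} - 20\right)^{2} = \left(\frac{i \sqrt{30}}{2} - 20\right)^{2} = \left(-20 + \frac{i \sqrt{30}}{2}\right)^{2}$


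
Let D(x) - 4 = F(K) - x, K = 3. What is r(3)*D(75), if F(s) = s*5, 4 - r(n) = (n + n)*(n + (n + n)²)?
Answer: 12880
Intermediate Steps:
r(n) = 4 - 2*n*(n + 4*n²) (r(n) = 4 - (n + n)*(n + (n + n)²) = 4 - 2*n*(n + (2*n)²) = 4 - 2*n*(n + 4*n²))
F(s) = 5*s
D(x) = 19 - x (D(x) = 4 + (5*3 - x) = 4 + (15 - x) = 19 - x)
r(3)*D(75) = (4 - 8*3³ - 2*3²)*(19 - 1*75) = (4 - 8*27 - 2*9)*(19 - 75) = (4 - 216 - 18)*(-56) = -230*(-56) = 12880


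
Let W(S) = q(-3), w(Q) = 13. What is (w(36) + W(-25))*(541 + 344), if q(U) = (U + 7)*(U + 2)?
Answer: 7965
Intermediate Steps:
q(U) = (2 + U)*(7 + U) (q(U) = (7 + U)*(2 + U) = (2 + U)*(7 + U))
W(S) = -4 (W(S) = 14 + (-3)**2 + 9*(-3) = 14 + 9 - 27 = -4)
(w(36) + W(-25))*(541 + 344) = (13 - 4)*(541 + 344) = 9*885 = 7965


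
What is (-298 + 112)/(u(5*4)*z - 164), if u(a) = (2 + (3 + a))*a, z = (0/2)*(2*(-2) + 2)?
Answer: 93/82 ≈ 1.1341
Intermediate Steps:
z = 0 (z = (0*(1/2))*(-4 + 2) = 0*(-2) = 0)
u(a) = a*(5 + a) (u(a) = (5 + a)*a = a*(5 + a))
(-298 + 112)/(u(5*4)*z - 164) = (-298 + 112)/(((5*4)*(5 + 5*4))*0 - 164) = -186/((20*(5 + 20))*0 - 164) = -186/((20*25)*0 - 164) = -186/(500*0 - 164) = -186/(0 - 164) = -186/(-164) = -186*(-1/164) = 93/82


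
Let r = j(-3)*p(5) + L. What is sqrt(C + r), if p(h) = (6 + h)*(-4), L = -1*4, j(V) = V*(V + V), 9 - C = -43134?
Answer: sqrt(42347) ≈ 205.78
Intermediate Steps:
C = 43143 (C = 9 - 1*(-43134) = 9 + 43134 = 43143)
j(V) = 2*V**2 (j(V) = V*(2*V) = 2*V**2)
L = -4
p(h) = -24 - 4*h
r = -796 (r = (2*(-3)**2)*(-24 - 4*5) - 4 = (2*9)*(-24 - 20) - 4 = 18*(-44) - 4 = -792 - 4 = -796)
sqrt(C + r) = sqrt(43143 - 796) = sqrt(42347)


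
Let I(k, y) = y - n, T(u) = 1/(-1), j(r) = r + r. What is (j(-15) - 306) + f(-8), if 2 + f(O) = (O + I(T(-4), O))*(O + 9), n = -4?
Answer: -350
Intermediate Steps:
j(r) = 2*r
T(u) = -1
I(k, y) = 4 + y (I(k, y) = y - 1*(-4) = y + 4 = 4 + y)
f(O) = -2 + (4 + 2*O)*(9 + O) (f(O) = -2 + (O + (4 + O))*(O + 9) = -2 + (4 + 2*O)*(9 + O))
(j(-15) - 306) + f(-8) = (2*(-15) - 306) + (34 + 2*(-8)**2 + 22*(-8)) = (-30 - 306) + (34 + 2*64 - 176) = -336 + (34 + 128 - 176) = -336 - 14 = -350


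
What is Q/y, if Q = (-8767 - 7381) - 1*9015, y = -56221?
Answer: 25163/56221 ≈ 0.44757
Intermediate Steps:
Q = -25163 (Q = -16148 - 9015 = -25163)
Q/y = -25163/(-56221) = -25163*(-1/56221) = 25163/56221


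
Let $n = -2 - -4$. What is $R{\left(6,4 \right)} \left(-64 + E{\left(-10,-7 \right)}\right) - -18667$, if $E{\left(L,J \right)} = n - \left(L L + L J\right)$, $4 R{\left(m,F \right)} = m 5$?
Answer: $16927$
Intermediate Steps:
$R{\left(m,F \right)} = \frac{5 m}{4}$ ($R{\left(m,F \right)} = \frac{m 5}{4} = \frac{5 m}{4}$)
$n = 2$ ($n = -2 + 4 = 2$)
$E{\left(L,J \right)} = 2 - L^{2} - J L$ ($E{\left(L,J \right)} = 2 - \left(L L + L J\right) = 2 - \left(L^{2} + J L\right) = 2 - L^{2} - J L$)
$R{\left(6,4 \right)} \left(-64 + E{\left(-10,-7 \right)}\right) - -18667 = \frac{5}{4} \cdot 6 \left(-64 - \left(98 + 70\right)\right) - -18667 = \frac{15 \left(-64 - 168\right)}{2} + 18667 = \frac{15}{2} \left(-232\right) + 18667 = -1740 + 18667 = 16927$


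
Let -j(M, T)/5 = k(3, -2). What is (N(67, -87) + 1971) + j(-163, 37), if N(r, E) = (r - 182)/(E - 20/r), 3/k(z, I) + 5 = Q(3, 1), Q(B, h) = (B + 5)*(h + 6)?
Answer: 196084183/99433 ≈ 1972.0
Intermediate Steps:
Q(B, h) = (5 + B)*(6 + h)
k(z, I) = 1/17 (k(z, I) = 3/(-5 + (30 + 5*1 + 6*3 + 3*1)) = 3/(-5 + (30 + 5 + 18 + 3)) = 3/(-5 + 56) = 3/51 = 3*(1/51) = 1/17)
N(r, E) = (-182 + r)/(E - 20/r)
j(M, T) = -5/17 (j(M, T) = -5*1/17 = -5/17)
(N(67, -87) + 1971) + j(-163, 37) = (67*(-182 + 67)/(-20 - 87*67) + 1971) - 5/17 = (67*(-115)/(-20 - 5829) + 1971) - 5/17 = (67*(-115)/(-5849) + 1971) - 5/17 = (67*(-1/5849)*(-115) + 1971) - 5/17 = (7705/5849 + 1971) - 5/17 = 11536084/5849 - 5/17 = 196084183/99433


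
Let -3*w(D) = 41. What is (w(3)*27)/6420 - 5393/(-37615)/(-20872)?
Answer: -4828943773/84005729960 ≈ -0.057483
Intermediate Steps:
w(D) = -41/3 (w(D) = -1/3*41 = -41/3)
(w(3)*27)/6420 - 5393/(-37615)/(-20872) = -41/3*27/6420 - 5393/(-37615)/(-20872) = -369*1/6420 - 5393*(-1/37615)*(-1/20872) = -123/2140 + (5393/37615)*(-1/20872) = -123/2140 - 5393/785100280 = -4828943773/84005729960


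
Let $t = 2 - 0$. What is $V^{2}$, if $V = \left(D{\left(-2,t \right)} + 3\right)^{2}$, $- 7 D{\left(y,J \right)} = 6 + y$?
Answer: $\frac{83521}{2401} \approx 34.786$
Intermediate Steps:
$t = 2$ ($t = 2 + 0 = 2$)
$D{\left(y,J \right)} = - \frac{6}{7} - \frac{y}{7}$ ($D{\left(y,J \right)} = - \frac{6 + y}{7} = - \frac{6}{7} - \frac{y}{7}$)
$V = \frac{289}{49}$ ($V = \left(\left(- \frac{6}{7} - - \frac{2}{7}\right) + 3\right)^{2} = \left(\left(- \frac{6}{7} + \frac{2}{7}\right) + 3\right)^{2} = \left(- \frac{4}{7} + 3\right)^{2} = \left(\frac{17}{7}\right)^{2} = \frac{289}{49} \approx 5.898$)
$V^{2} = \left(\frac{289}{49}\right)^{2} = \frac{83521}{2401}$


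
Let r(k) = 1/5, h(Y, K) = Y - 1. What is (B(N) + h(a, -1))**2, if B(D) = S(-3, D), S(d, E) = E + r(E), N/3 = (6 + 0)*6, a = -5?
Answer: 261121/25 ≈ 10445.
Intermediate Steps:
h(Y, K) = -1 + Y
r(k) = 1/5
N = 108 (N = 3*((6 + 0)*6) = 3*(6*6) = 3*36 = 108)
S(d, E) = 1/5 + E (S(d, E) = E + 1/5 = 1/5 + E)
B(D) = 1/5 + D
(B(N) + h(a, -1))**2 = ((1/5 + 108) + (-1 - 5))**2 = (541/5 - 6)**2 = (511/5)**2 = 261121/25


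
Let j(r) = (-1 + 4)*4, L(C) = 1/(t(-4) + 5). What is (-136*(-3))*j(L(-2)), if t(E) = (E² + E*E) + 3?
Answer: 4896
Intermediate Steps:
t(E) = 3 + 2*E² (t(E) = (E² + E²) + 3 = 2*E² + 3 = 3 + 2*E²)
L(C) = 1/40 (L(C) = 1/((3 + 2*(-4)²) + 5) = 1/((3 + 2*16) + 5) = 1/((3 + 32) + 5) = 1/(35 + 5) = 1/40)
j(r) = 12 (j(r) = 3*4 = 12)
(-136*(-3))*j(L(-2)) = -136*(-3)*12 = 408*12 = 4896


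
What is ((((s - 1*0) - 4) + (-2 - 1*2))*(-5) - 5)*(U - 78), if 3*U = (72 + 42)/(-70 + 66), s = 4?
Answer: -2625/2 ≈ -1312.5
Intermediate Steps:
U = -19/2 (U = ((72 + 42)/(-70 + 66))/3 = (114/(-4))/3 = (114*(-¼))/3 = (⅓)*(-57/2) = -19/2 ≈ -9.5000)
((((s - 1*0) - 4) + (-2 - 1*2))*(-5) - 5)*(U - 78) = ((((4 - 1*0) - 4) + (-2 - 1*2))*(-5) - 5)*(-19/2 - 78) = ((((4 + 0) - 4) + (-2 - 2))*(-5) - 5)*(-175/2) = (((4 - 4) - 4)*(-5) - 5)*(-175/2) = ((0 - 4)*(-5) - 5)*(-175/2) = (-4*(-5) - 5)*(-175/2) = (20 - 5)*(-175/2) = 15*(-175/2) = -2625/2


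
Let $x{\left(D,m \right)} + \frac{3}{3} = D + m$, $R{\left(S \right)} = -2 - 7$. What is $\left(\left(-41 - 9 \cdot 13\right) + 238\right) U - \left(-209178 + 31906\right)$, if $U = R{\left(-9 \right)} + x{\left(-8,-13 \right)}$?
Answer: $174792$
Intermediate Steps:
$R{\left(S \right)} = -9$ ($R{\left(S \right)} = -2 - 7 = -9$)
$x{\left(D,m \right)} = -1 + D + m$ ($x{\left(D,m \right)} = -1 + \left(D + m\right) = -1 + D + m$)
$U = -31$ ($U = -9 - 22 = -31$)
$\left(\left(-41 - 9 \cdot 13\right) + 238\right) U - \left(-209178 + 31906\right) = \left(\left(-41 - 9 \cdot 13\right) + 238\right) \left(-31\right) - \left(-209178 + 31906\right) = \left(\left(-41 - 117\right) + 238\right) \left(-31\right) - -177272 = \left(\left(-41 - 117\right) + 238\right) \left(-31\right) + 177272 = \left(-158 + 238\right) \left(-31\right) + 177272 = 80 \left(-31\right) + 177272 = -2480 + 177272 = 174792$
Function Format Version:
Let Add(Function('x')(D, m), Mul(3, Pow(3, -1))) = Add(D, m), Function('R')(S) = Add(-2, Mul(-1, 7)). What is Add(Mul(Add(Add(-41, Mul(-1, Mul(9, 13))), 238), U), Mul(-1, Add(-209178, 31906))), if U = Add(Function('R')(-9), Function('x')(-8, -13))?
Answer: 174792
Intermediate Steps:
Function('R')(S) = -9 (Function('R')(S) = Add(-2, -7) = -9)
Function('x')(D, m) = Add(-1, D, m) (Function('x')(D, m) = Add(-1, Add(D, m)) = Add(-1, D, m))
U = -31 (U = Add(-9, Add(-1, -8, -13)) = Add(-9, -22) = -31)
Add(Mul(Add(Add(-41, Mul(-1, Mul(9, 13))), 238), U), Mul(-1, Add(-209178, 31906))) = Add(Mul(Add(Add(-41, Mul(-1, Mul(9, 13))), 238), -31), Mul(-1, Add(-209178, 31906))) = Add(Mul(Add(Add(-41, Mul(-1, 117)), 238), -31), Mul(-1, -177272)) = Add(Mul(Add(Add(-41, -117), 238), -31), 177272) = Add(Mul(Add(-158, 238), -31), 177272) = Add(Mul(80, -31), 177272) = Add(-2480, 177272) = 174792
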